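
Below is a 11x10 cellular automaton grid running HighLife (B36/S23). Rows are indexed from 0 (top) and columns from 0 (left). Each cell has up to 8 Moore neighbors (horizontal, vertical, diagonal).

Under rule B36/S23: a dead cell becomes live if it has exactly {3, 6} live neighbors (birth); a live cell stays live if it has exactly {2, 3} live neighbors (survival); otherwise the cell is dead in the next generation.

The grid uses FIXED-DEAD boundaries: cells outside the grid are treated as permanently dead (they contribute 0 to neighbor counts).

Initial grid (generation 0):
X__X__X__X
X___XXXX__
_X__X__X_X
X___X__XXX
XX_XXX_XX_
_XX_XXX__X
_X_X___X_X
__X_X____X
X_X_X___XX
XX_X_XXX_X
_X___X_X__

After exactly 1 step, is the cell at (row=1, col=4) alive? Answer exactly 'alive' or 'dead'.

Answer: alive

Derivation:
Simulating step by step:
Generation 0 (given above): 53 live cells
Generation 1: 43 live cells
____X_XX__
XX_XX__X__
XX_XX___XX
X_X______X
X_________
_________X
_X____X__X
__X_X____X
X_X_X_XX_X
X__X_X_X_X
XXX_XX_XX_

Cell (1,4) at generation 1: 1 -> alive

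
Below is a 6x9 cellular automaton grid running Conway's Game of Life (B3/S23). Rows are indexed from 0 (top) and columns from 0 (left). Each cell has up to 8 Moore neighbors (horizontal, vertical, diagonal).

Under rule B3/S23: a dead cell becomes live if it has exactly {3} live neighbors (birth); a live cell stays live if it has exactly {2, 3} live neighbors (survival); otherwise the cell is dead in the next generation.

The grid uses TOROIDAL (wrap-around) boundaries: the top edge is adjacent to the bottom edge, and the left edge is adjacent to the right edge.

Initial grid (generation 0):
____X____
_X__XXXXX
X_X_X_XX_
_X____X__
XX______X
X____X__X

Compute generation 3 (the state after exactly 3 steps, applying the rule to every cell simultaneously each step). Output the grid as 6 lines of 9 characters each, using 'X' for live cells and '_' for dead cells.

Simulating step by step:
Generation 0 (given above): 20 live cells
Generation 1: 17 live cells
____X____
XX__X___X
X_XXX____
__X__XX__
_X_____XX
_X______X
Generation 2: 26 live cells
_X______X
XXX_XX__X
X_X_X___X
X_X_XXXXX
_XX___XXX
_______XX
Generation 3: 15 live cells
(generation 3 grid is the final answer)

Answer: _XX______
__X_XX_X_
__X______
__X_X____
_XXX_____
_XX___X__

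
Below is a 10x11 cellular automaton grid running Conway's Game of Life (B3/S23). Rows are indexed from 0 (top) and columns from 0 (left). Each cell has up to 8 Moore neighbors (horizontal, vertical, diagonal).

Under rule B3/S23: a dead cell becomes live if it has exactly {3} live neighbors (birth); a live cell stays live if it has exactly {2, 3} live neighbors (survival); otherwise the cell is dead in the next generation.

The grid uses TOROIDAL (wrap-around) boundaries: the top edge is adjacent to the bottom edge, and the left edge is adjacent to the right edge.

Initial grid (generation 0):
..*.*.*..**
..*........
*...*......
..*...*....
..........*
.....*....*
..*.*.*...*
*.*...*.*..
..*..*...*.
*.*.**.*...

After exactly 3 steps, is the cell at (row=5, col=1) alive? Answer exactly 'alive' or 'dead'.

Answer: alive

Derivation:
Simulating step by step:
Generation 0 (given above): 29 live cells
Generation 1: 35 live cells
..*.*.*...*
.*...*....*
.*.*.......
...........
...........
*....*...**
**.*..**.**
..*...**.**
..*.**.**.*
..*.*...**.
Generation 2: 33 live cells
***.*.....*
.*.***.....
*.*........
...........
..........*
.*....*.**.
.**..*.*...
..*.*......
.**.**....*
.**.*.*.*.*
Generation 3: 31 live cells
.........**
....**....*
.****......
...........
.........*.
***...****.
.***.****..
*...*.*....
....*....*.
....*.....*

Cell (5,1) at generation 3: 1 -> alive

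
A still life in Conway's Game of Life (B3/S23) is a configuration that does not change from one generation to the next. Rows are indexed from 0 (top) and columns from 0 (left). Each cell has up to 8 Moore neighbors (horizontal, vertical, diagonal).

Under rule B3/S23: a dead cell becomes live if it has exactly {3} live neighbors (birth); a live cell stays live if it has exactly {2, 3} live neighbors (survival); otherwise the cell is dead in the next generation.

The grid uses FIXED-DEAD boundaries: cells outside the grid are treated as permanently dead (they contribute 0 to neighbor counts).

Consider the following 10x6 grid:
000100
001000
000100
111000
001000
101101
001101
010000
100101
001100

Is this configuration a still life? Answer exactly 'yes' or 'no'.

Compute generation 1 and compare to generation 0 (given above):
Generation 1:
000000
001100
000100
011100
100000
000000
000100
010100
010110
001110
Cell (0,3) differs: gen0=1 vs gen1=0 -> NOT a still life.

Answer: no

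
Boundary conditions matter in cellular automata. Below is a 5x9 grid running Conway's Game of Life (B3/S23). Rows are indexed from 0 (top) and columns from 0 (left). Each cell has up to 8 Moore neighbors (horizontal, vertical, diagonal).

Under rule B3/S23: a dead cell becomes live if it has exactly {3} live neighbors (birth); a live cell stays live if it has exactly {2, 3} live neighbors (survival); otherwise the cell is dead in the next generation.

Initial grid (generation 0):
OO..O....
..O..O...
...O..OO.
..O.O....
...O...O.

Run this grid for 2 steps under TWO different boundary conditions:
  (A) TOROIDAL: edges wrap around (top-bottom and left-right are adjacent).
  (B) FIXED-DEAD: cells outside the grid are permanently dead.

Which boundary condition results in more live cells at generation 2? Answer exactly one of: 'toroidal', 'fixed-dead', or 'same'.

Under TOROIDAL boundary, generation 2:
O........
......O..
.........
......OO.
.........
Population = 4

Under FIXED-DEAD boundary, generation 2:
.O.OOO...
.O....O..
.........
..O...OO.
...O.....
Population = 10

Comparison: toroidal=4, fixed-dead=10 -> fixed-dead

Answer: fixed-dead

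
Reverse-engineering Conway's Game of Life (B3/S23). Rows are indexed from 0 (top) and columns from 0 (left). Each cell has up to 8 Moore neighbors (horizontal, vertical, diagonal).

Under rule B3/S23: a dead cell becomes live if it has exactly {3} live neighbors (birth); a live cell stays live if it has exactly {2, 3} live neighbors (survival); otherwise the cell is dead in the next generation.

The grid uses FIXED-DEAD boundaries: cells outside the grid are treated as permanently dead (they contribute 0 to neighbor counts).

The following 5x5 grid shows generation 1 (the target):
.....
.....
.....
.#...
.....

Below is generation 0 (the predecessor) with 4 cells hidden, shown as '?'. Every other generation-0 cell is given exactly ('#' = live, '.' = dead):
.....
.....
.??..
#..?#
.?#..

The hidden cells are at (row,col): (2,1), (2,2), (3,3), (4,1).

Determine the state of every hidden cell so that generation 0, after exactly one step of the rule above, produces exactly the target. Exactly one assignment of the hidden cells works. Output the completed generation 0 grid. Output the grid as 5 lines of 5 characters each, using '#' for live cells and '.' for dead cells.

Answer: .....
.....
.#...
#...#
..#..

Derivation:
Hidden generation-0 cells (in order): (2,1), (2,2), (3,3), (4,1).
A hidden cell only influences target cells in its own 3x3 neighborhood. Try each of the 2^4 = 16 assignments, step the completed generation 0 forward once under B3/S23, and compare with the target:
  (2,1)=. (2,2)=. (3,3)=. (4,1)=. -> step gives (3,1)='.' but target has '#' -> reject
  (2,1)=. (2,2)=. (3,3)=. (4,1)=# -> step gives (4,1)='#' but target has '.' -> reject
  (2,1)=. (2,2)=. (3,3)=# (4,1)=. -> step gives (3,1)='.' but target has '#' -> reject
  (2,1)=. (2,2)=. (3,3)=# (4,1)=# -> step gives (3,2)='#' but target has '.' -> reject
  (2,1)=. (2,2)=# (3,3)=. (4,1)=. -> step gives (3,3)='#' but target has '.' -> reject
  (2,1)=. (2,2)=# (3,3)=. (4,1)=# -> step gives (3,1)='.' but target has '#' -> reject
  (2,1)=. (2,2)=# (3,3)=# (4,1)=. -> step gives (2,3)='#' but target has '.' -> reject
  (2,1)=. (2,2)=# (3,3)=# (4,1)=# -> step gives (2,3)='#' but target has '.' -> reject
  (2,1)=# (2,2)=. (3,3)=. (4,1)=. -> step reproduces the target at every cell -> ACCEPT
  (2,1)=# (2,2)=. (3,3)=. (4,1)=# -> step gives (3,0)='#' but target has '.' -> reject
  (2,1)=# (2,2)=. (3,3)=# (4,1)=. -> step gives (3,2)='#' but target has '.' -> reject
  (2,1)=# (2,2)=. (3,3)=# (4,1)=# -> step gives (3,0)='#' but target has '.' -> reject
  (2,1)=# (2,2)=# (3,3)=. (4,1)=. -> step gives (2,1)='#' but target has '.' -> reject
  (2,1)=# (2,2)=# (3,3)=. (4,1)=# -> step gives (2,1)='#' but target has '.' -> reject
  (2,1)=# (2,2)=# (3,3)=# (4,1)=. -> step gives (2,1)='#' but target has '.' -> reject
  (2,1)=# (2,2)=# (3,3)=# (4,1)=# -> step gives (2,1)='#' but target has '.' -> reject
Unique solution: (2,1)=live, (2,2)=dead, (3,3)=dead, (4,1)=dead.
Check: live-neighbor counts of every cell in the completed generation 0:
00000
11100
21111
13220
12021
Applying B3/S23 to generation 0 with these counts gives:
.....
.....
.....
.#...
.....
which matches the target exactly.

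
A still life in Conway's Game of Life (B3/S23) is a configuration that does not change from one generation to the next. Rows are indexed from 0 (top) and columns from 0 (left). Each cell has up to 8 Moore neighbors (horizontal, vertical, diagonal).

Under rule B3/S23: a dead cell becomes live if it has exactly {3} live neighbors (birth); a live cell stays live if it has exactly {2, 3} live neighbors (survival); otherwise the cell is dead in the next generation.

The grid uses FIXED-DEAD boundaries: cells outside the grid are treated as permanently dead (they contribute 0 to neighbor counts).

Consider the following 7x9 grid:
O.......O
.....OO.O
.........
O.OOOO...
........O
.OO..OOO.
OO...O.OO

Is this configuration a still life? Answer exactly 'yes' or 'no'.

Answer: no

Derivation:
Compute generation 1 and compare to generation 0 (given above):
Generation 1:
.......O.
.......O.
...O..O..
...OO....
.......O.
OOO..O...
OOO..O.OO
Cell (0,0) differs: gen0=1 vs gen1=0 -> NOT a still life.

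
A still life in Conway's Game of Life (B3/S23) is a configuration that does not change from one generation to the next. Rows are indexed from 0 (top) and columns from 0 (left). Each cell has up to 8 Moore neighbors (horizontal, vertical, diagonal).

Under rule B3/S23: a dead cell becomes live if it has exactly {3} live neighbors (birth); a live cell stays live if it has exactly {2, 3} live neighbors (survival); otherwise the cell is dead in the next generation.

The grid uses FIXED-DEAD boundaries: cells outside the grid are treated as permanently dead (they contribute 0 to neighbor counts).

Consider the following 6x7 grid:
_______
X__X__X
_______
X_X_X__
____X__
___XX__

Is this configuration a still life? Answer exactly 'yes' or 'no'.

Compute generation 1 and compare to generation 0 (given above):
Generation 1:
_______
_______
_X_X___
___X___
____XX_
___XX__
Cell (1,0) differs: gen0=1 vs gen1=0 -> NOT a still life.

Answer: no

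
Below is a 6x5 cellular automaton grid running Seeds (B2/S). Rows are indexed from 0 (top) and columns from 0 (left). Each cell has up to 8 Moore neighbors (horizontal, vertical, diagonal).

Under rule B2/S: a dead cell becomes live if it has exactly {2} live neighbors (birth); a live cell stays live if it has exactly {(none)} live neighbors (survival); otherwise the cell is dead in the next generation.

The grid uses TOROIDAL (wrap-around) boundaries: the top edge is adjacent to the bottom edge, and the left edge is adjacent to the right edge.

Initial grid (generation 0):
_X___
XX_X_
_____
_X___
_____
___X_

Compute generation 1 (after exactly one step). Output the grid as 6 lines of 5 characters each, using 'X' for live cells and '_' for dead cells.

Answer: ___X_
____X
____X
_____
__X__
__X__

Derivation:
Simulating step by step:
Generation 0 (given above): 6 live cells
Generation 1: 5 live cells
(generation 1 grid is the final answer)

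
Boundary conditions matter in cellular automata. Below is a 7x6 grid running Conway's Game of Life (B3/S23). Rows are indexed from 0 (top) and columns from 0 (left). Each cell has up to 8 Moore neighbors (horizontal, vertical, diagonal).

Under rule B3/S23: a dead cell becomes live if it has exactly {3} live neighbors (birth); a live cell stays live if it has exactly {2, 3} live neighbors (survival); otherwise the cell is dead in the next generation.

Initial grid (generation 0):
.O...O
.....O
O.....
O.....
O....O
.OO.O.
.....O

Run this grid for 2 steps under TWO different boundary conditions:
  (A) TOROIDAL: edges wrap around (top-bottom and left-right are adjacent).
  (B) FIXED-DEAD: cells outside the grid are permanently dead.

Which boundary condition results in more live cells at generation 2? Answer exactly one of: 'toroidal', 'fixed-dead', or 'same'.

Answer: toroidal

Derivation:
Under TOROIDAL boundary, generation 2:
...O..
......
.O...O
.O....
.....O
.OOOO.
.OO...
Population = 11

Under FIXED-DEAD boundary, generation 2:
......
......
......
OO....
O.....
......
......
Population = 3

Comparison: toroidal=11, fixed-dead=3 -> toroidal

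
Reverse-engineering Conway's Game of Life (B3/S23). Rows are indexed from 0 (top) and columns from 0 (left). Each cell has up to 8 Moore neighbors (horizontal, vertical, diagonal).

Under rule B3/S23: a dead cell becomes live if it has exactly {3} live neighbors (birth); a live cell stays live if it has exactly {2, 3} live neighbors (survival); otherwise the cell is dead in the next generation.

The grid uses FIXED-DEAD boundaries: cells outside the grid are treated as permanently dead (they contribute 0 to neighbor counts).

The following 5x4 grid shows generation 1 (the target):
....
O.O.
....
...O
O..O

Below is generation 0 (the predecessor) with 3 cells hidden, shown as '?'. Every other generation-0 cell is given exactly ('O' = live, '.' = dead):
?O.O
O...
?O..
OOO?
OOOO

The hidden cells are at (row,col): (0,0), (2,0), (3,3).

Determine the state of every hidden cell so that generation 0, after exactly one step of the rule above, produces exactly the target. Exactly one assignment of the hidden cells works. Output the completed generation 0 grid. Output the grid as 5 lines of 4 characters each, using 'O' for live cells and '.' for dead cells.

Hidden generation-0 cells (in order): (0,0), (2,0), (3,3).
A hidden cell only influences target cells in its own 3x3 neighborhood. Try each of the 2^3 = 8 assignments, step the completed generation 0 forward once under B3/S23, and compare with the target:
  (0,0)=. (2,0)=. (3,3)=. -> step gives (1,1)='O' but target has '.' -> reject
  (0,0)=. (2,0)=. (3,3)=O -> step gives (1,1)='O' but target has '.' -> reject
  (0,0)=. (2,0)=O (3,3)=. -> step gives (2,2)='O' but target has '.' -> reject
  (0,0)=. (2,0)=O (3,3)=O -> step reproduces the target at every cell -> ACCEPT
  (0,0)=O (2,0)=. (3,3)=. -> step gives (0,0)='O' but target has '.' -> reject
  (0,0)=O (2,0)=. (3,3)=O -> step gives (0,0)='O' but target has '.' -> reject
  (0,0)=O (2,0)=O (3,3)=. -> step gives (0,0)='O' but target has '.' -> reject
  (0,0)=O (2,0)=O (3,3)=O -> step gives (0,0)='O' but target has '.' -> reject
Unique solution: (0,0)=dead, (2,0)=live, (3,3)=live.
Check: live-neighbor counts of every cell in the completed generation 0:
2120
3431
4542
5763
3553
Applying B3/S23 to generation 0 with these counts gives:
....
O.O.
....
...O
O..O
which matches the target exactly.

Answer: .O.O
O...
OO..
OOOO
OOOO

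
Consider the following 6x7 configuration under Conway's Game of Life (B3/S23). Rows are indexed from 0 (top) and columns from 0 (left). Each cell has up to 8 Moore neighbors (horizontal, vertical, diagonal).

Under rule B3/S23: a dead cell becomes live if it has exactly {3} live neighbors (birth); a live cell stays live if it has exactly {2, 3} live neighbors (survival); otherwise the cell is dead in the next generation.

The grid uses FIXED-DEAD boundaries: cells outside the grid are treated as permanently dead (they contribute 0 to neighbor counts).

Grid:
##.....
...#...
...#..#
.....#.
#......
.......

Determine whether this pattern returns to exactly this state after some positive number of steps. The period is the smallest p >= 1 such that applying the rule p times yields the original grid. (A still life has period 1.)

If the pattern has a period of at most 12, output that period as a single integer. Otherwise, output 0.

Simulating and comparing each generation to the original:
Gen 0 (original, given above): 7 live cells
Gen 1: 2 live cells, differs from original
Gen 2: 0 live cells, differs from original
Gen 3: 0 live cells, differs from original
Gen 4: 0 live cells, differs from original
Gen 5: 0 live cells, differs from original
Gen 6: 0 live cells, differs from original
Gen 7: 0 live cells, differs from original
Gen 8: 0 live cells, differs from original
Gen 9: 0 live cells, differs from original
Gen 10: 0 live cells, differs from original
Gen 11: 0 live cells, differs from original
Gen 12: 0 live cells, differs from original
No period found within 12 steps.

Answer: 0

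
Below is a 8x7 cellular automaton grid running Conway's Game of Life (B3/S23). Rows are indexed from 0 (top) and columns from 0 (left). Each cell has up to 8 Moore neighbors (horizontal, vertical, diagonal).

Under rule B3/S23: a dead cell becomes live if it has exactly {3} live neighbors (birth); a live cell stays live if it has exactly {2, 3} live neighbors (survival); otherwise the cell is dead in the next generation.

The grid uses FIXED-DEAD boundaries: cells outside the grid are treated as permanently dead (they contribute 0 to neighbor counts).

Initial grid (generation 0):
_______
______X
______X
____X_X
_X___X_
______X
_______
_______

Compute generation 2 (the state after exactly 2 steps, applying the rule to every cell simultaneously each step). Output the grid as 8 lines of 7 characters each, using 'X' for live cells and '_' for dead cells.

Answer: _______
_______
_______
______X
_____XX
_______
_______
_______

Derivation:
Simulating step by step:
Generation 0 (given above): 7 live cells
Generation 1: 4 live cells
_______
_______
______X
______X
_____XX
_______
_______
_______
Generation 2: 3 live cells
(generation 2 grid is the final answer)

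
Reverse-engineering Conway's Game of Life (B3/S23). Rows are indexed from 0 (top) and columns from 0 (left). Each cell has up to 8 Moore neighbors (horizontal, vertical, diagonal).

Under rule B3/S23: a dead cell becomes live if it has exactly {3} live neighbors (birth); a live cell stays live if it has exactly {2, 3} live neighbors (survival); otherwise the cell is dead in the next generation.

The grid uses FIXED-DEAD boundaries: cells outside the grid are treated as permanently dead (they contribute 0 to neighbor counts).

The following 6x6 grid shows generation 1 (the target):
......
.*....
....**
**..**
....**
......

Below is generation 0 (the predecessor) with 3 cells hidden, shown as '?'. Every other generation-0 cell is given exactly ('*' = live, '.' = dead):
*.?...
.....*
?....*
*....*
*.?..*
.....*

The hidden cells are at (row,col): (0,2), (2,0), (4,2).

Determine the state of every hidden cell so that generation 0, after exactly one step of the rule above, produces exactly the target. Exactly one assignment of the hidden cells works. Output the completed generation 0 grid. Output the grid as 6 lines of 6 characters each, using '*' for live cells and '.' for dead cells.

Hidden generation-0 cells (in order): (0,2), (2,0), (4,2).
A hidden cell only influences target cells in its own 3x3 neighborhood. Try each of the 2^3 = 8 assignments, step the completed generation 0 forward once under B3/S23, and compare with the target:
  (0,2)=. (2,0)=. (4,2)=. -> step gives (1,1)='.' but target has '*' -> reject
  (0,2)=. (2,0)=. (4,2)=* -> step gives (1,1)='.' but target has '*' -> reject
  (0,2)=. (2,0)=* (4,2)=. -> step gives (1,1)='.' but target has '*' -> reject
  (0,2)=. (2,0)=* (4,2)=* -> step gives (1,1)='.' but target has '*' -> reject
  (0,2)=* (2,0)=. (4,2)=. -> step gives (1,1)='.' but target has '*' -> reject
  (0,2)=* (2,0)=. (4,2)=* -> step gives (1,1)='.' but target has '*' -> reject
  (0,2)=* (2,0)=* (4,2)=. -> step reproduces the target at every cell -> ACCEPT
  (0,2)=* (2,0)=* (4,2)=* -> step gives (3,1)='.' but target has '*' -> reject
Unique solution: (0,2)=live, (2,0)=live, (4,2)=dead.
Check: live-neighbor counts of every cell in the completed generation 0:
020111
231121
120032
230032
120032
110021
Applying B3/S23 to generation 0 with these counts gives:
......
.*....
....**
**..**
....**
......
which matches the target exactly.

Answer: *.*...
.....*
*....*
*....*
*....*
.....*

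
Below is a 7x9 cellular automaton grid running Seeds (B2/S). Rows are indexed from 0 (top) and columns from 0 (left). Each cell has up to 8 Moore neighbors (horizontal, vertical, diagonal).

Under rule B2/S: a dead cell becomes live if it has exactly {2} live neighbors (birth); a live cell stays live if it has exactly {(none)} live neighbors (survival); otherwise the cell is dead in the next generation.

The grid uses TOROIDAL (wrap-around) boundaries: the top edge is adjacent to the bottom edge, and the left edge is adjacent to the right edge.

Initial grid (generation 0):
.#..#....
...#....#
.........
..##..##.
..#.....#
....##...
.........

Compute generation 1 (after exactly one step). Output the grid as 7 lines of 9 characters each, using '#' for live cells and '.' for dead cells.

Simulating step by step:
Generation 0 (given above): 12 live cells
Generation 1: 14 live cells
(generation 1 grid is the final answer)

Answer: #.##.....
#.#.#....
....#.#.#
.#......#
.#.......
...#.....
...#.....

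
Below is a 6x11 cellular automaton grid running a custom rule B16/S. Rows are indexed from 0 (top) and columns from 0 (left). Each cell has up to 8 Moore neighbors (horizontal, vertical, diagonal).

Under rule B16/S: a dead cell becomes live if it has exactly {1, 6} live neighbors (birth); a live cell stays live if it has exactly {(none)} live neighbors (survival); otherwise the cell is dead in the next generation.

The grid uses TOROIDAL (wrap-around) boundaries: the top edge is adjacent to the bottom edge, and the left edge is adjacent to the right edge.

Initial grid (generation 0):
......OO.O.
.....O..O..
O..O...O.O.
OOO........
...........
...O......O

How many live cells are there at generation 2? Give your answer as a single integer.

Answer: 9

Derivation:
Simulating step by step:
Generation 0 (given above): 14 live cells
Generation 1: 18 live cells
O.OO.......
OOOO.......
.....O.....
....O.OO.O.
....O....O.
O.O.OO.....
Generation 2: 9 live cells
......O....
.....OO....
.........O.
...........
O.O........
......O.OO.
Population at generation 2: 9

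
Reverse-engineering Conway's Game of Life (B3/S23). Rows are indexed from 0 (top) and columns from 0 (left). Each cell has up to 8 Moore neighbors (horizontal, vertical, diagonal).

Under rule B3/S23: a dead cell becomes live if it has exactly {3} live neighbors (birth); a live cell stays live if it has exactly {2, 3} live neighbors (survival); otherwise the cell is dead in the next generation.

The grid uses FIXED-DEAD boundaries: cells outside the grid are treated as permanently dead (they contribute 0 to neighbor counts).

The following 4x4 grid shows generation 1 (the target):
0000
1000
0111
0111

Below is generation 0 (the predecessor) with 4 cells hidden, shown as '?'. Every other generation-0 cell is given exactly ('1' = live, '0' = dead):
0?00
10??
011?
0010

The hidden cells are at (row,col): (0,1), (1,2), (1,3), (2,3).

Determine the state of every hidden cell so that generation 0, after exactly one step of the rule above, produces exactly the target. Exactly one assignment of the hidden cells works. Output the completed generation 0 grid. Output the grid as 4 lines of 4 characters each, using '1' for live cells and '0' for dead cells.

Hidden generation-0 cells (in order): (0,1), (1,2), (1,3), (2,3).
A hidden cell only influences target cells in its own 3x3 neighborhood. Try each of the 2^4 = 16 assignments, step the completed generation 0 forward once under B3/S23, and compare with the target:
  (0,1)=0 (1,2)=0 (1,3)=0 (2,3)=0 -> step gives (1,0)='0' but target has '1' -> reject
  (0,1)=0 (1,2)=0 (1,3)=0 (2,3)=1 -> step gives (1,0)='0' but target has '1' -> reject
  (0,1)=0 (1,2)=0 (1,3)=1 (2,3)=0 -> step gives (1,0)='0' but target has '1' -> reject
  (0,1)=0 (1,2)=0 (1,3)=1 (2,3)=1 -> step gives (1,0)='0' but target has '1' -> reject
  (0,1)=0 (1,2)=1 (1,3)=0 (2,3)=0 -> step gives (1,0)='0' but target has '1' -> reject
  (0,1)=0 (1,2)=1 (1,3)=0 (2,3)=1 -> step gives (1,0)='0' but target has '1' -> reject
  (0,1)=0 (1,2)=1 (1,3)=1 (2,3)=0 -> step gives (1,0)='0' but target has '1' -> reject
  (0,1)=0 (1,2)=1 (1,3)=1 (2,3)=1 -> step gives (1,0)='0' but target has '1' -> reject
  (0,1)=1 (1,2)=0 (1,3)=0 (2,3)=0 -> step gives (1,2)='1' but target has '0' -> reject
  (0,1)=1 (1,2)=0 (1,3)=0 (2,3)=1 -> step reproduces the target at every cell -> ACCEPT
  (0,1)=1 (1,2)=0 (1,3)=1 (2,3)=0 -> step gives (3,3)='0' but target has '1' -> reject
  (0,1)=1 (1,2)=0 (1,3)=1 (2,3)=1 -> step gives (1,3)='1' but target has '0' -> reject
  (0,1)=1 (1,2)=1 (1,3)=0 (2,3)=0 -> step gives (0,1)='1' but target has '0' -> reject
  (0,1)=1 (1,2)=1 (1,3)=0 (2,3)=1 -> step gives (0,1)='1' but target has '0' -> reject
  (0,1)=1 (1,2)=1 (1,3)=1 (2,3)=0 -> step gives (0,1)='1' but target has '0' -> reject
  (0,1)=1 (1,2)=1 (1,3)=1 (2,3)=1 -> step gives (0,1)='1' but target has '0' -> reject
Unique solution: (0,1)=live, (1,2)=dead, (1,3)=dead, (2,3)=live.
Check: live-neighbor counts of every cell in the completed generation 0:
2110
2442
2332
1333
Applying B3/S23 to generation 0 with these counts gives:
0000
1000
0111
0111
which matches the target exactly.

Answer: 0100
1000
0111
0010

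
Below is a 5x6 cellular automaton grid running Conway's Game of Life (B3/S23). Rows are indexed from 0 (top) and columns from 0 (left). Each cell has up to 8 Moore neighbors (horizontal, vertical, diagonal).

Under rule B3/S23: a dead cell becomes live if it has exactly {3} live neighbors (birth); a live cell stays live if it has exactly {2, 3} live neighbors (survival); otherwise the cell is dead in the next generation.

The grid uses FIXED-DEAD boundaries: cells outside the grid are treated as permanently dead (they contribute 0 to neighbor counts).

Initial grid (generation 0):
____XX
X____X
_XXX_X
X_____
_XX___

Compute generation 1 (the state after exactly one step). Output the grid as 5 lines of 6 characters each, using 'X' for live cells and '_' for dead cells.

Answer: ____XX
_XXX_X
XXX_X_
X__X__
_X____

Derivation:
Simulating step by step:
Generation 0 (given above): 11 live cells
Generation 1: 13 live cells
(generation 1 grid is the final answer)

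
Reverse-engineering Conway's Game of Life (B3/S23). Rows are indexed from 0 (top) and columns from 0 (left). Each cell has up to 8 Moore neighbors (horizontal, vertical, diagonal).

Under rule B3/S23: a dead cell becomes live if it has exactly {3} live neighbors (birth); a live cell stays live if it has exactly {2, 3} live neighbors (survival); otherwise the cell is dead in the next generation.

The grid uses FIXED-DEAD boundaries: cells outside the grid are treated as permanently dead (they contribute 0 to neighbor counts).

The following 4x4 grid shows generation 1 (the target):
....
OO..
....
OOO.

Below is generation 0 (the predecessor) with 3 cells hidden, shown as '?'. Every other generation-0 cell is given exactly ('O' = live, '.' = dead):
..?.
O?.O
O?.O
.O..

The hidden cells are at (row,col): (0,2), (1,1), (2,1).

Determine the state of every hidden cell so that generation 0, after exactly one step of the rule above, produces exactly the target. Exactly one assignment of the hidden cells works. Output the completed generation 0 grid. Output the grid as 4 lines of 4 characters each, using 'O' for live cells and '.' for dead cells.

Answer: ....
OO.O
OO.O
.O..

Derivation:
Hidden generation-0 cells (in order): (0,2), (1,1), (2,1).
A hidden cell only influences target cells in its own 3x3 neighborhood. Try each of the 2^3 = 8 assignments, step the completed generation 0 forward once under B3/S23, and compare with the target:
  (0,2)=. (1,1)=. (2,1)=. -> step gives (1,0)='.' but target has 'O' -> reject
  (0,2)=. (1,1)=. (2,1)=O -> step gives (1,2)='O' but target has '.' -> reject
  (0,2)=. (1,1)=O (2,1)=. -> step gives (1,2)='O' but target has '.' -> reject
  (0,2)=. (1,1)=O (2,1)=O -> step reproduces the target at every cell -> ACCEPT
  (0,2)=O (1,1)=. (2,1)=. -> step gives (1,0)='.' but target has 'O' -> reject
  (0,2)=O (1,1)=. (2,1)=O -> step gives (1,1)='.' but target has 'O' -> reject
  (0,2)=O (1,1)=O (2,1)=. -> step gives (0,1)='O' but target has '.' -> reject
  (0,2)=O (1,1)=O (2,1)=O -> step gives (0,1)='O' but target has '.' -> reject
Unique solution: (0,2)=dead, (1,1)=live, (2,1)=live.
Check: live-neighbor counts of every cell in the completed generation 0:
2221
3341
4451
3231
Applying B3/S23 to generation 0 with these counts gives:
....
OO..
....
OOO.
which matches the target exactly.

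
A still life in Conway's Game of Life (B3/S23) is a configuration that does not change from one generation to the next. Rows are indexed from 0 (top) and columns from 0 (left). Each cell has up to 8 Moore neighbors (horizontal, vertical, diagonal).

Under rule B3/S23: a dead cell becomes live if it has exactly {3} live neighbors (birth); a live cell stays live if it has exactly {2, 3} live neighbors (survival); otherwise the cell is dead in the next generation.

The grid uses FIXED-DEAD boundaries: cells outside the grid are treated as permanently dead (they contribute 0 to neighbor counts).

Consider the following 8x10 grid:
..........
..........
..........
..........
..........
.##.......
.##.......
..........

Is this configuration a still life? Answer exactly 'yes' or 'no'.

Answer: yes

Derivation:
Compute generation 1 and compare to generation 0 (given above):
Generation 1:
..........
..........
..........
..........
..........
.##.......
.##.......
..........
The grids are IDENTICAL -> still life.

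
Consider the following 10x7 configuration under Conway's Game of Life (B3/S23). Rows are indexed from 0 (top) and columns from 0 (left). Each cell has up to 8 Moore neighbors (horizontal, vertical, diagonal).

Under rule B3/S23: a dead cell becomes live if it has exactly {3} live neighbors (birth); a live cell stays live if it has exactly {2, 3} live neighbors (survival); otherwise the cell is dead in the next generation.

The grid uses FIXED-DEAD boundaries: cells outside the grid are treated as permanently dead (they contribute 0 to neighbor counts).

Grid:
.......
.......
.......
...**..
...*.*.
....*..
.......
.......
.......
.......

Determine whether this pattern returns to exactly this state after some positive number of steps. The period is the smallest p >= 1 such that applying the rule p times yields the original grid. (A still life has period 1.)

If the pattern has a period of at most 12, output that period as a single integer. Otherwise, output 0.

Answer: 1

Derivation:
Simulating and comparing each generation to the original:
Gen 0 (original, given above): 5 live cells
Gen 1: 5 live cells, MATCHES original -> period = 1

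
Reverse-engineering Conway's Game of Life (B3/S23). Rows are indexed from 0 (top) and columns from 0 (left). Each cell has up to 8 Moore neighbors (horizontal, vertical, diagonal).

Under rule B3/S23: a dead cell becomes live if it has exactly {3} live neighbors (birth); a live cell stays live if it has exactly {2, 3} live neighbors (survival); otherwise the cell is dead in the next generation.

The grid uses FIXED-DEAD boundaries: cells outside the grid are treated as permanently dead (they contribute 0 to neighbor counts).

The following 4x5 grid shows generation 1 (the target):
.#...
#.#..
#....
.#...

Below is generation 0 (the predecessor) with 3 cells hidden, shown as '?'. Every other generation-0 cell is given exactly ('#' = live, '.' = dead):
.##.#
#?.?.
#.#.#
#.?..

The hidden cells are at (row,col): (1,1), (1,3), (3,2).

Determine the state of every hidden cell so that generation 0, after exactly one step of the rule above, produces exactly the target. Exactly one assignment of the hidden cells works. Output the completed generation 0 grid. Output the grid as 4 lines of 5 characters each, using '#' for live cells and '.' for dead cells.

Answer: .##.#
#....
#.#.#
#....

Derivation:
Hidden generation-0 cells (in order): (1,1), (1,3), (3,2).
A hidden cell only influences target cells in its own 3x3 neighborhood. Try each of the 2^3 = 8 assignments, step the completed generation 0 forward once under B3/S23, and compare with the target:
  (1,1)=. (1,3)=. (3,2)=. -> step reproduces the target at every cell -> ACCEPT
  (1,1)=. (1,3)=. (3,2)=# -> step gives (2,3)='#' but target has '.' -> reject
  (1,1)=. (1,3)=# (3,2)=. -> step gives (0,2)='#' but target has '.' -> reject
  (1,1)=. (1,3)=# (3,2)=# -> step gives (0,2)='#' but target has '.' -> reject
  (1,1)=# (1,3)=. (3,2)=. -> step gives (0,0)='#' but target has '.' -> reject
  (1,1)=# (1,3)=. (3,2)=# -> step gives (0,0)='#' but target has '.' -> reject
  (1,1)=# (1,3)=# (3,2)=. -> step gives (0,0)='#' but target has '.' -> reject
  (1,1)=# (1,3)=# (3,2)=# -> step gives (0,0)='#' but target has '.' -> reject
Unique solution: (1,1)=dead, (1,3)=dead, (3,2)=dead.
Check: live-neighbor counts of every cell in the completed generation 0:
22120
25342
24020
13121
Applying B3/S23 to generation 0 with these counts gives:
.#...
#.#..
#....
.#...
which matches the target exactly.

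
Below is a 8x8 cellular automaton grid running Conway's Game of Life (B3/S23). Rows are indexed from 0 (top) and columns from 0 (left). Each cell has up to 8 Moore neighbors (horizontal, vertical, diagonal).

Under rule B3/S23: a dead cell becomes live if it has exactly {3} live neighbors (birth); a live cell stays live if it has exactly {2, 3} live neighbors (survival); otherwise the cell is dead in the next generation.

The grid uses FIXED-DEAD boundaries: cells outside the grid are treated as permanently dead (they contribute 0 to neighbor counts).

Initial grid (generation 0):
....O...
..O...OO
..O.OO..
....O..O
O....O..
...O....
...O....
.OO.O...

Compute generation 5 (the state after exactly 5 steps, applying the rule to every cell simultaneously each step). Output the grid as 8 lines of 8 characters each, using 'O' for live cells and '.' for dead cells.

Simulating step by step:
Generation 0 (given above): 16 live cells
Generation 1: 14 live cells
........
....O.O.
....OO.O
...OO.O.
....O...
....O...
...OO...
..OO....
Generation 2: 13 live cells
........
....O.O.
.......O
...O..O.
....O...
....OO..
..O.O...
..OOO...
Generation 3: 10 live cells
........
........
.....OOO
........
...OO...
....OO..
..O.....
..O.O...
Generation 4: 13 live cells
........
......O.
......O.
....OOO.
...OOO..
....OO..
....OO..
...O....
Generation 5: 9 live cells
(generation 5 grid is the final answer)

Answer: ........
........
......OO
...O..O.
...O....
......O.
...O.O..
....O...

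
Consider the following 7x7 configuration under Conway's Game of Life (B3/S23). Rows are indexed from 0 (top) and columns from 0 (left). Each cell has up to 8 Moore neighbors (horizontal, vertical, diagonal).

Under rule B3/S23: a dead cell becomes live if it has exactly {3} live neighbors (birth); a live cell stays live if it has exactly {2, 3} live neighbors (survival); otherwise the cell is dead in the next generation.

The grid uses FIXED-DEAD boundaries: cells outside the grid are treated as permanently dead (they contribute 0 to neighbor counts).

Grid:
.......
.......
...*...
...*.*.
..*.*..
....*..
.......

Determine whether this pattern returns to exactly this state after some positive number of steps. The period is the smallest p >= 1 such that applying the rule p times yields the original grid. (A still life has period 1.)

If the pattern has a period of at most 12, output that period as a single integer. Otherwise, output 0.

Simulating and comparing each generation to the original:
Gen 0 (original, given above): 6 live cells
Gen 1: 6 live cells, differs from original
Gen 2: 6 live cells, MATCHES original -> period = 2

Answer: 2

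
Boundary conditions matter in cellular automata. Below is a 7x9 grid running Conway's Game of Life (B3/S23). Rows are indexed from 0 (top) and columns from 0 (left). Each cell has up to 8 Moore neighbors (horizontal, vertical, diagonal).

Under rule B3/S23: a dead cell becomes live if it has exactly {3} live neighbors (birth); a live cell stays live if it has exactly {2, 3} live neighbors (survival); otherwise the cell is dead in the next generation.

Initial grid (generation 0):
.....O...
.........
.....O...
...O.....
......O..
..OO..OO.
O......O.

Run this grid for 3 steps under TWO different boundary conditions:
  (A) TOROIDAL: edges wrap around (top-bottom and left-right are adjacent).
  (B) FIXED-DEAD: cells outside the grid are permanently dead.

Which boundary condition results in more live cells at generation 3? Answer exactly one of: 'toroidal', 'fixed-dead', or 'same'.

Answer: fixed-dead

Derivation:
Under TOROIDAL boundary, generation 3:
.........
.........
.........
.........
.........
.........
.........
Population = 0

Under FIXED-DEAD boundary, generation 3:
.........
.........
.........
.........
......OO.
.....O..O
......OO.
Population = 6

Comparison: toroidal=0, fixed-dead=6 -> fixed-dead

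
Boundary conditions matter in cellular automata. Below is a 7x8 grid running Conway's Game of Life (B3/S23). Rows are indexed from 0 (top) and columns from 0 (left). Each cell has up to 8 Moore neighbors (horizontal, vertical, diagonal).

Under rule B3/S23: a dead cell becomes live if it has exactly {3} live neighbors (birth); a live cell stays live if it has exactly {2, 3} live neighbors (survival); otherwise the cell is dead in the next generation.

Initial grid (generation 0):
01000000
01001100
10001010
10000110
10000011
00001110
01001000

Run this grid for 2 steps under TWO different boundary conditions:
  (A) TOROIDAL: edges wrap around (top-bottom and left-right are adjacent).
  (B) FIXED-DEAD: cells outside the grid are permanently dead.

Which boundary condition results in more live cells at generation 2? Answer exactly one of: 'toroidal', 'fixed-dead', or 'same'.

Answer: fixed-dead

Derivation:
Under TOROIDAL boundary, generation 2:
10100000
00000010
00101000
00000100
10000100
00011001
10001001
Population = 14

Under FIXED-DEAD boundary, generation 2:
00000000
11001100
00101000
11000100
00000111
00011011
00000100
Population = 17

Comparison: toroidal=14, fixed-dead=17 -> fixed-dead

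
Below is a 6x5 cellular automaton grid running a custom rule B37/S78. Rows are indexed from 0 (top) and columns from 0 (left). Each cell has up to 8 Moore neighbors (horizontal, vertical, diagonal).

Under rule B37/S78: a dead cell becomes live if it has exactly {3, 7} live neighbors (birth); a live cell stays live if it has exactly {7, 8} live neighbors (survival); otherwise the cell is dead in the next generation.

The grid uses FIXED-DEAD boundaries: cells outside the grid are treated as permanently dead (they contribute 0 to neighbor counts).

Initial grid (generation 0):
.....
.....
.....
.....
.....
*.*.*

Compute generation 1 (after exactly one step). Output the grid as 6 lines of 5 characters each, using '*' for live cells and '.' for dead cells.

Simulating step by step:
Generation 0 (given above): 3 live cells
Generation 1: 0 live cells
(generation 1 grid is the final answer)

Answer: .....
.....
.....
.....
.....
.....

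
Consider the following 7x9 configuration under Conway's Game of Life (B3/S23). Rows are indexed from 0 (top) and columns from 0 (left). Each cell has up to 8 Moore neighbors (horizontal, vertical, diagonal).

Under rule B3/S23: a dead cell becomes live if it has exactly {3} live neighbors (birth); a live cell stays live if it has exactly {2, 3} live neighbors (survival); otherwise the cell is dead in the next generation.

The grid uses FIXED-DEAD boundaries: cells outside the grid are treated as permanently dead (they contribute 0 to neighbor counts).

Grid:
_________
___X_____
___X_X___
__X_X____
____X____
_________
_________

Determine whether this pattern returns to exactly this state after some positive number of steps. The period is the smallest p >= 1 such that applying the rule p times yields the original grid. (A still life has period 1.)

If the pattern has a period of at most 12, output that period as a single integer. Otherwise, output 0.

Answer: 2

Derivation:
Simulating and comparing each generation to the original:
Gen 0 (original, given above): 6 live cells
Gen 1: 6 live cells, differs from original
Gen 2: 6 live cells, MATCHES original -> period = 2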